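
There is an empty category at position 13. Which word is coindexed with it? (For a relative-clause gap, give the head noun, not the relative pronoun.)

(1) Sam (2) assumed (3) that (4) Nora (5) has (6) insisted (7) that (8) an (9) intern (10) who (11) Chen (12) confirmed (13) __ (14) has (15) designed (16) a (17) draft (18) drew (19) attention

The gap at 13 is the subject of "designed", inside a relative clause.
The relative pronoun is "who" (word 10); it is bound by the head noun immediately before it.
Its filler is the head noun "intern", at word 9.

9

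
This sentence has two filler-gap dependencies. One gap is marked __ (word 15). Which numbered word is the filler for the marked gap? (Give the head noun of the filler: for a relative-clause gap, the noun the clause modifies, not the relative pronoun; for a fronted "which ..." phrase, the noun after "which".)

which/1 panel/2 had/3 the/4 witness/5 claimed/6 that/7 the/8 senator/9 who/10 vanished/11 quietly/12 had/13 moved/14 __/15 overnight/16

The marked gap is the direct object of "moved".
Its filler is the fronted wh-phrase "which panel", at word 2.
(The other dependency links word 9 to a gap after word 10.)

2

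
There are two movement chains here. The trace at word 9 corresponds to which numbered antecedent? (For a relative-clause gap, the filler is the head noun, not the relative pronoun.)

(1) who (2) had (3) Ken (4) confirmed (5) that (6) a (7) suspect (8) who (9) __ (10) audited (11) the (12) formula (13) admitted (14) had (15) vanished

The marked gap is inside the relative clause, the subject of "audited".
Its filler is the head noun "suspect" (via "who"), at word 7.
(The other dependency links word 1 to a gap after word 13.)

7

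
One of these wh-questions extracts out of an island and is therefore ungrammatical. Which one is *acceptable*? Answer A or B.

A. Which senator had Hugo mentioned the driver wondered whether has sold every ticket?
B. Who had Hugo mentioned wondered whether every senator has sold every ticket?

B

In A, the wh-phrase is extracted from inside a wh-island (introduced by "whether"), which blocks movement.
In B, the extraction path crosses only that-complement boundaries, which are transparent.
So B is grammatical.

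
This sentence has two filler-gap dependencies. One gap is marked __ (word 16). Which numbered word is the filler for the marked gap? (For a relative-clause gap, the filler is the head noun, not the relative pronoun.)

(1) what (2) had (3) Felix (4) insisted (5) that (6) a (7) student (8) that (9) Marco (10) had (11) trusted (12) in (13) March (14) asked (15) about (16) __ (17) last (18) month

The marked gap is the object of the preposition "about" of "asked".
Its filler is the fronted wh-phrase "what", at word 1.
(The other dependency links word 7 to a gap after word 11.)

1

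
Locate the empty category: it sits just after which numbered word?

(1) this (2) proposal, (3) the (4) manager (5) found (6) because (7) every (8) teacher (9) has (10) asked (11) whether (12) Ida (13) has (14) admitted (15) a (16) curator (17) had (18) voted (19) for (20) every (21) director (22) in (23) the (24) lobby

5

The displaced element is "this proposal" (word 2).
It functions as the direct object of "found", so the gap sits immediately after word 5 ("found").
Base order: The manager found this proposal because every teacher has asked whether Ida has admitted a curator had voted for every director in the lobby.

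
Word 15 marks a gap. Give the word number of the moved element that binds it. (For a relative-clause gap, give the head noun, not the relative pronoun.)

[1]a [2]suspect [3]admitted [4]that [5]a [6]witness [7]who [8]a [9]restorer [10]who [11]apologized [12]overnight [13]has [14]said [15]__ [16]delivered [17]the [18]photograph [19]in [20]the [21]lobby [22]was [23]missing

6

The gap at 15 is the subject of "delivered", inside a relative clause.
The relative pronoun is "who" (word 7); it is bound by the head noun immediately before it.
Its filler is the head noun "witness", at word 6.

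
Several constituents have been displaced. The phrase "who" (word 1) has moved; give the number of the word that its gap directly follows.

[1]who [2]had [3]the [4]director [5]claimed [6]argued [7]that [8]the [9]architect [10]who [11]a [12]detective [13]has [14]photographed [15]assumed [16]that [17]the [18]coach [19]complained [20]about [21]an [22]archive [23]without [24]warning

5

The displaced element is "who" (word 1).
It is linked across 1 clause boundary (Ø).
It functions as the subject of "argued", so the gap sits immediately after word 5 ("claimed").
Base order: The director had claimed that who argued that the architect who a detective has photographed assumed that the coach complained about an archive without warning.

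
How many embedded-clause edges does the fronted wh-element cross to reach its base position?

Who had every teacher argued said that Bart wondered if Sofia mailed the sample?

1

"who" is extracted from the subject of "said".
Boundaries crossed, outermost first: [Ø] — 1 in total.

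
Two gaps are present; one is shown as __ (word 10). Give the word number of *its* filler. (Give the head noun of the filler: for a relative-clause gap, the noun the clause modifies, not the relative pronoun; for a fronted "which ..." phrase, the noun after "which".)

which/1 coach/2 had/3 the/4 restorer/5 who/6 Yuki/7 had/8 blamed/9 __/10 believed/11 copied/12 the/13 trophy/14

5

The marked gap is inside the relative clause, the direct object of "blamed".
Its filler is the head noun "restorer" (via "who"), at word 5.
(The other dependency links word 2 to a gap after word 11.)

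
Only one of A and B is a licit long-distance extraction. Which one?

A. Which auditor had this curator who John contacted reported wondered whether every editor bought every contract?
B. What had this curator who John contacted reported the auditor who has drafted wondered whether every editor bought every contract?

In B, the wh-phrase is extracted from inside a complex-NP island (relative clause) (introduced by "who"), which blocks movement.
In A, the extraction path crosses only that-complement boundaries, which are transparent.
So A is grammatical.

A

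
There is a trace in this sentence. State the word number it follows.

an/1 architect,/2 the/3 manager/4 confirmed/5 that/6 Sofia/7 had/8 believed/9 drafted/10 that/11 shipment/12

The displaced element is "an architect" (word 2).
It is linked across 2 clause boundaries (that → Ø).
It functions as the subject of "drafted", so the gap sits immediately after word 9 ("believed").
Base order: The manager confirmed that Sofia had believed that an architect drafted that shipment.

9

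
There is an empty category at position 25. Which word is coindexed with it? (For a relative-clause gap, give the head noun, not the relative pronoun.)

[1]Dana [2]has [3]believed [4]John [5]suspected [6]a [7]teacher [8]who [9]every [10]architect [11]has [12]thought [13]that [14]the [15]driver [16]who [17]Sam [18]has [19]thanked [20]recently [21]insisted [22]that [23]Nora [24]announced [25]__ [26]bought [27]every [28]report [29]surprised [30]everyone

The gap at 25 is the subject of "bought", inside a relative clause.
The relative pronoun is "who" (word 8); it is bound by the head noun immediately before it.
Its filler is the head noun "teacher", at word 7.

7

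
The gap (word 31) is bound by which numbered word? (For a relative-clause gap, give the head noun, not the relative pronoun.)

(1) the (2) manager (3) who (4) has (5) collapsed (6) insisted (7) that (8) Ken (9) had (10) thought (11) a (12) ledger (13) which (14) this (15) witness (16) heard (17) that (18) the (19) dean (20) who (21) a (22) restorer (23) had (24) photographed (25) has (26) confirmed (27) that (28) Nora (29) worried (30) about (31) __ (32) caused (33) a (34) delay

12

The gap at 31 is the prepositional object of "worried", inside a relative clause.
The relative pronoun is "which" (word 13); it is bound by the head noun immediately before it.
Its filler is the head noun "ledger", at word 12.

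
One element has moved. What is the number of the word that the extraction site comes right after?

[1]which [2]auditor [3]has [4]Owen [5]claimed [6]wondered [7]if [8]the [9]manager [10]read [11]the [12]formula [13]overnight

5

The displaced element is "which auditor" (word 2).
It is linked across 1 clause boundary (Ø).
It functions as the subject of "wondered", so the gap sits immediately after word 5 ("claimed").
Base order: Owen has claimed that which auditor wondered if the manager read the formula overnight.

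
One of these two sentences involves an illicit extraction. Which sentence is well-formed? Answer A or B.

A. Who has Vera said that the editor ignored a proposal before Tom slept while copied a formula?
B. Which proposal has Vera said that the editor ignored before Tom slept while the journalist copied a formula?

B

In A, the wh-phrase is extracted from inside an adjunct island (introduced by "before"), which blocks movement.
In B, the extraction path crosses only that-complement boundaries, which are transparent.
So B is grammatical.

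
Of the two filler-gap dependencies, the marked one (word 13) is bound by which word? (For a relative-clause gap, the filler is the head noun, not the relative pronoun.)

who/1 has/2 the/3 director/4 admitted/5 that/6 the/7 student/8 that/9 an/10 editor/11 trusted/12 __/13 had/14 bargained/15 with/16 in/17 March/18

8

The marked gap is inside the relative clause, the direct object of "trusted".
Its filler is the head noun "student" (via "that"), at word 8.
(The other dependency links word 1 to a gap after word 16.)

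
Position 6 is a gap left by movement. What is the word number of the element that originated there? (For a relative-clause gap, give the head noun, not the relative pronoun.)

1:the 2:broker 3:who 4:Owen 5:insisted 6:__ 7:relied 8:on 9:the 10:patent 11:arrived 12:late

2

The gap at 6 is the subject of "relied", inside a relative clause.
The relative pronoun is "who" (word 3); it is bound by the head noun immediately before it.
Its filler is the head noun "broker", at word 2.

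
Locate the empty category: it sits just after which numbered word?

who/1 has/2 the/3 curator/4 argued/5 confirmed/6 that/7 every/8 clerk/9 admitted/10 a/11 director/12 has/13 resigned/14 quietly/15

The displaced element is "who" (word 1).
It is linked across 1 clause boundary (Ø).
It functions as the subject of "confirmed", so the gap sits immediately after word 5 ("argued").
Base order: The curator has argued who confirmed that every clerk admitted a director has resigned quietly.

5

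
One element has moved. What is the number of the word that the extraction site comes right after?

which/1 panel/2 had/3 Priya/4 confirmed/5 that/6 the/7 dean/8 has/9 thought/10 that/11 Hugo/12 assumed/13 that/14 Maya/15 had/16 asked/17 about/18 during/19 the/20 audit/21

The displaced element is "which panel" (word 2).
It is linked across 3 clause boundaries (that → that → that).
It functions as the object of the preposition "about" of "asked", so the gap sits immediately after word 18 ("about").
Base order: Priya had confirmed that the dean has thought that Hugo assumed that Maya had asked about which panel during the audit.

18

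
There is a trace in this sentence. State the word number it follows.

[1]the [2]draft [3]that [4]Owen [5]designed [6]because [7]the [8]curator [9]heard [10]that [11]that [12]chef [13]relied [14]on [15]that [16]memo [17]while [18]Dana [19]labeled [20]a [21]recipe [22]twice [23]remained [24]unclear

The displaced element is "the draft" (word 2).
It functions as the direct object of "designed", so the gap sits immediately after word 5 ("designed").
Base order: Owen designed the draft because the curator heard that that chef relied on that memo while Dana labeled a recipe twice.

5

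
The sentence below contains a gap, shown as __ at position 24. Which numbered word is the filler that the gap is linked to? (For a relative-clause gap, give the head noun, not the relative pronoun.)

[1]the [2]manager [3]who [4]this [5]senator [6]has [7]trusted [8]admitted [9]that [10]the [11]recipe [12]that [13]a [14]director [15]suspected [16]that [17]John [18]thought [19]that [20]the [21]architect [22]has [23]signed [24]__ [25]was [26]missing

The gap at 24 is the object of "signed", inside a relative clause.
The relative pronoun is "that" (word 12); it is bound by the head noun immediately before it.
Its filler is the head noun "recipe", at word 11.

11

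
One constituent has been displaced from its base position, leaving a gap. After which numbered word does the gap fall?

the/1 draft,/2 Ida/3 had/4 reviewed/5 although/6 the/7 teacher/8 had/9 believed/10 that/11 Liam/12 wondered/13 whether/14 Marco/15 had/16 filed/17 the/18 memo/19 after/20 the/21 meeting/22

5

The displaced element is "the draft" (word 2).
It functions as the direct object of "reviewed", so the gap sits immediately after word 5 ("reviewed").
Base order: Ida had reviewed the draft although the teacher had believed that Liam wondered whether Marco had filed the memo after the meeting.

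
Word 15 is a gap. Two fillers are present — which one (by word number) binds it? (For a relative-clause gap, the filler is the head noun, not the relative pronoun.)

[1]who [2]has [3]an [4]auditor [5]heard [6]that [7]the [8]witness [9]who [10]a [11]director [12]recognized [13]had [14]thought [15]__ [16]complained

1

The marked gap is the subject of "complained".
Its filler is the fronted wh-phrase "who", at word 1.
(The other dependency links word 8 to a gap after word 12.)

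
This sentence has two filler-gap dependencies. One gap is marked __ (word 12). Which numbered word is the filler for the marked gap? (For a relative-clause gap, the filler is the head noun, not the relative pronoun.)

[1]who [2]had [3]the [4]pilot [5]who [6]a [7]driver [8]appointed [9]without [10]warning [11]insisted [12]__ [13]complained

The marked gap is the subject of "complained".
Its filler is the fronted wh-phrase "who", at word 1.
(The other dependency links word 4 to a gap after word 8.)

1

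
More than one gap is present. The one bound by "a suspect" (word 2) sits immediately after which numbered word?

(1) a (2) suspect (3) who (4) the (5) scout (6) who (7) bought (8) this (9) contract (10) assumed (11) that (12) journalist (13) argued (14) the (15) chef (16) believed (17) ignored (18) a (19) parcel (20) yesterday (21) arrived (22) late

The displaced element is "a suspect" (word 2).
It is linked across 3 clause boundaries (Ø → Ø → Ø).
It functions as the subject of "ignored", so the gap sits immediately after word 16 ("believed").
Base order: The scout who bought this contract assumed that journalist argued the chef believed that a suspect ignored a parcel yesterday.

16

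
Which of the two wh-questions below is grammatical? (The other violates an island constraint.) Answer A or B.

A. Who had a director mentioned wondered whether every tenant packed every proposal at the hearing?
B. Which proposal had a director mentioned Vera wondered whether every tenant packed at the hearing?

A

In B, the wh-phrase is extracted from inside a wh-island (introduced by "whether"), which blocks movement.
In A, the extraction path crosses only that-complement boundaries, which are transparent.
So A is grammatical.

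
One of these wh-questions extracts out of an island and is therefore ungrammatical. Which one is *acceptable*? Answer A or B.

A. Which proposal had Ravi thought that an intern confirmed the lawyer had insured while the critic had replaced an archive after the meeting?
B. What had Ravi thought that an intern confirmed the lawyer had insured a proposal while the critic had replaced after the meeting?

A

In B, the wh-phrase is extracted from inside an adjunct island (introduced by "while"), which blocks movement.
In A, the extraction path crosses only that-complement boundaries, which are transparent.
So A is grammatical.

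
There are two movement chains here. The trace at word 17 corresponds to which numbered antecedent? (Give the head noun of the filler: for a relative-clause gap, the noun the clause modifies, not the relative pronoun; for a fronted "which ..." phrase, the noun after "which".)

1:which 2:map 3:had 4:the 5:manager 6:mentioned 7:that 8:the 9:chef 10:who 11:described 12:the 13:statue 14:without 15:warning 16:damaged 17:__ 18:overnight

2

The marked gap is the direct object of "damaged".
Its filler is the fronted wh-phrase "which map", at word 2.
(The other dependency links word 9 to a gap after word 10.)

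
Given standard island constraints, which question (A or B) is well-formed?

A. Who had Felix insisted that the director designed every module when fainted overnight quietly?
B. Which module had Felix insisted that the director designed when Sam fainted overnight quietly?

B

In A, the wh-phrase is extracted from inside an adjunct island (introduced by "when"), which blocks movement.
In B, the extraction path crosses only that-complement boundaries, which are transparent.
So B is grammatical.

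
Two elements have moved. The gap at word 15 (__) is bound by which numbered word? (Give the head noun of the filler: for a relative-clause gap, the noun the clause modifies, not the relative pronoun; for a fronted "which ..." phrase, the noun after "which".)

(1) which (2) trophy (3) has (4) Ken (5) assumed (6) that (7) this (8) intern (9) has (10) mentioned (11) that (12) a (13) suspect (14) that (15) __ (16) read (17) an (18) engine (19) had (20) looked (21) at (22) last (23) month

13

The marked gap is inside the relative clause, the subject of "read".
Its filler is the head noun "suspect" (via "that"), at word 13.
(The other dependency links word 2 to a gap after word 21.)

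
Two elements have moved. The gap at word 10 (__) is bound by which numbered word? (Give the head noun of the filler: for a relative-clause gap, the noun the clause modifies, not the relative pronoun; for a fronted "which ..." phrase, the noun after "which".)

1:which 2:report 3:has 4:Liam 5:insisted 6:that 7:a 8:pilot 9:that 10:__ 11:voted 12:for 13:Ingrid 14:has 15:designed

8

The marked gap is inside the relative clause, the subject of "voted".
Its filler is the head noun "pilot" (via "that"), at word 8.
(The other dependency links word 2 to a gap after word 15.)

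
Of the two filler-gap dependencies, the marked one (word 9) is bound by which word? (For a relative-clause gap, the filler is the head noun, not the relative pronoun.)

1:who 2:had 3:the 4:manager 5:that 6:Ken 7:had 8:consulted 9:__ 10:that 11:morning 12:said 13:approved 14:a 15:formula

The marked gap is inside the relative clause, the direct object of "consulted".
Its filler is the head noun "manager" (via "that"), at word 4.
(The other dependency links word 1 to a gap after word 12.)

4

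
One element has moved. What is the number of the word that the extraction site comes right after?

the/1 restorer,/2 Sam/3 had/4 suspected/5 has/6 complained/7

5

The displaced element is "the restorer" (word 2).
It is linked across 1 clause boundary (Ø).
It functions as the subject of "complained", so the gap sits immediately after word 5 ("suspected").
Base order: Sam had suspected that the restorer has complained.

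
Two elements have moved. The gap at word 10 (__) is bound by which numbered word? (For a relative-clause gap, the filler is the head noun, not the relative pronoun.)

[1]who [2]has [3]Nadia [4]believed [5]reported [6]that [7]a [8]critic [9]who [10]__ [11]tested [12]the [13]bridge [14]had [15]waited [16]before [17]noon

8

The marked gap is inside the relative clause, the subject of "tested".
Its filler is the head noun "critic" (via "who"), at word 8.
(The other dependency links word 1 to a gap after word 4.)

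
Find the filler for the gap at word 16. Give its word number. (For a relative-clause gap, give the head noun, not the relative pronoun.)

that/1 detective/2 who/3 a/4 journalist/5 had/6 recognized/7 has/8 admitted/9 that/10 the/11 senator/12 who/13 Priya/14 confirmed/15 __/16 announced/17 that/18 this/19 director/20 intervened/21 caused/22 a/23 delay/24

The gap at 16 is the subject of "announced", inside a relative clause.
The relative pronoun is "who" (word 13); it is bound by the head noun immediately before it.
Its filler is the head noun "senator", at word 12.

12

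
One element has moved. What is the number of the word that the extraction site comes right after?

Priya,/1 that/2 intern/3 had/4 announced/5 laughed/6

The displaced element is "Priya" (word 1).
It is linked across 1 clause boundary (Ø).
It functions as the subject of "laughed", so the gap sits immediately after word 5 ("announced").
Base order: That intern had announced Priya laughed.

5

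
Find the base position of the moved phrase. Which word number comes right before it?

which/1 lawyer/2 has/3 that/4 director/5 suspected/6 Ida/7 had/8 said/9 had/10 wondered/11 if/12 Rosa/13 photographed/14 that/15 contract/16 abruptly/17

9

The displaced element is "which lawyer" (word 2).
It is linked across 2 clause boundaries (Ø → Ø).
It functions as the subject of "wondered", so the gap sits immediately after word 9 ("said").
Base order: That director has suspected Ida had said that which lawyer had wondered if Rosa photographed that contract abruptly.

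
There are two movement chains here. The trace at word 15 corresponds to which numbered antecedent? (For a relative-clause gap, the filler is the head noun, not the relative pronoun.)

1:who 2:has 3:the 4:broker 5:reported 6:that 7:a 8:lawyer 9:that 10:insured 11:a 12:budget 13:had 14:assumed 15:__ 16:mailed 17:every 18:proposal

The marked gap is the subject of "mailed".
Its filler is the fronted wh-phrase "who", at word 1.
(The other dependency links word 8 to a gap after word 9.)

1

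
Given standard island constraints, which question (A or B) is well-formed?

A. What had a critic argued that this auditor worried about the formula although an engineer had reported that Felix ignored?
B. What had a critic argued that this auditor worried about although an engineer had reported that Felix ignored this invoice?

In A, the wh-phrase is extracted from inside an adjunct island (introduced by "although"), which blocks movement.
In B, the extraction path crosses only that-complement boundaries, which are transparent.
So B is grammatical.

B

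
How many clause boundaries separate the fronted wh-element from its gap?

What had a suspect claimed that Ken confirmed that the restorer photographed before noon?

2

"what" is extracted from the object of "photographed".
Boundaries crossed, outermost first: [that], [that] — 2 in total.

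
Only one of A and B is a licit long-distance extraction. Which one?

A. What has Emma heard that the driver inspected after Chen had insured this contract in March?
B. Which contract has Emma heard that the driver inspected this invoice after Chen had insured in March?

A

In B, the wh-phrase is extracted from inside an adjunct island (introduced by "after"), which blocks movement.
In A, the extraction path crosses only that-complement boundaries, which are transparent.
So A is grammatical.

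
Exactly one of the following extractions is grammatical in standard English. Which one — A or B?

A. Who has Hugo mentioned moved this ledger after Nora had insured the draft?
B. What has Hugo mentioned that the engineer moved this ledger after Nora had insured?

In B, the wh-phrase is extracted from inside an adjunct island (introduced by "after"), which blocks movement.
In A, the extraction path crosses only that-complement boundaries, which are transparent.
So A is grammatical.

A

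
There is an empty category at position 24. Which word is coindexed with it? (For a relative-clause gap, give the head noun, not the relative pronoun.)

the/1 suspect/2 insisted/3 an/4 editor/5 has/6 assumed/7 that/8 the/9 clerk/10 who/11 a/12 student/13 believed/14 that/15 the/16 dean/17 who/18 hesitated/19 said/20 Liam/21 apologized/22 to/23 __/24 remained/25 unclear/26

The gap at 24 is the prepositional object of "apologized", inside a relative clause.
The relative pronoun is "who" (word 11); it is bound by the head noun immediately before it.
Its filler is the head noun "clerk", at word 10.

10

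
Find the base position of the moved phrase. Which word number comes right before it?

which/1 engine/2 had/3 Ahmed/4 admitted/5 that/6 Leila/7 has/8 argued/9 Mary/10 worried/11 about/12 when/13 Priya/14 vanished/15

12

The displaced element is "which engine" (word 2).
It is linked across 2 clause boundaries (that → Ø).
It functions as the object of the preposition "about" of "worried", so the gap sits immediately after word 12 ("about").
Base order: Ahmed had admitted that Leila has argued Mary worried about which engine when Priya vanished.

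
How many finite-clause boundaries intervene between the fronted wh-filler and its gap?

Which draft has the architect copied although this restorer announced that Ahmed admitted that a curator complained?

"which draft" originates inside the matrix clause — no clause boundary is crossed.

0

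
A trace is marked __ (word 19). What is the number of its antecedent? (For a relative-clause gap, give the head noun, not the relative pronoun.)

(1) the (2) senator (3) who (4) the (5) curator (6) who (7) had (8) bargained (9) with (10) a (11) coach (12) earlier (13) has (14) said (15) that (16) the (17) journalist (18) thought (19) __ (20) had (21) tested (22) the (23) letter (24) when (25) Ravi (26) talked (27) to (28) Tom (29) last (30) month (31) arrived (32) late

The gap at 19 is the subject of "tested", inside a relative clause.
The relative pronoun is "who" (word 3); it is bound by the head noun immediately before it.
Its filler is the head noun "senator", at word 2.

2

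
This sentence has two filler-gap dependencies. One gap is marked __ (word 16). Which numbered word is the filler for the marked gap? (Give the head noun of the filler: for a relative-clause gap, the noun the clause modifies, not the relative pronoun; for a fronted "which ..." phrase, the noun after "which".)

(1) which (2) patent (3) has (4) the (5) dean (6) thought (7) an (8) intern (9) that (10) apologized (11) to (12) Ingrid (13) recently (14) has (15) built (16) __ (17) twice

The marked gap is the direct object of "built".
Its filler is the fronted wh-phrase "which patent", at word 2.
(The other dependency links word 8 to a gap after word 9.)

2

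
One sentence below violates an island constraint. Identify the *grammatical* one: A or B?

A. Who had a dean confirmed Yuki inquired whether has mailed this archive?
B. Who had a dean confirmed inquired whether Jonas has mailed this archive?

B

In A, the wh-phrase is extracted from inside a wh-island (introduced by "whether"), which blocks movement.
In B, the extraction path crosses only that-complement boundaries, which are transparent.
So B is grammatical.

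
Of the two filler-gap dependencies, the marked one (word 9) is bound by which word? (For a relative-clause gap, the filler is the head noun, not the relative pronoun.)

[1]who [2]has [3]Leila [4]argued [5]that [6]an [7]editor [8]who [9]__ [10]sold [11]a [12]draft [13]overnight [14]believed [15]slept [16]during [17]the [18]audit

The marked gap is inside the relative clause, the subject of "sold".
Its filler is the head noun "editor" (via "who"), at word 7.
(The other dependency links word 1 to a gap after word 14.)

7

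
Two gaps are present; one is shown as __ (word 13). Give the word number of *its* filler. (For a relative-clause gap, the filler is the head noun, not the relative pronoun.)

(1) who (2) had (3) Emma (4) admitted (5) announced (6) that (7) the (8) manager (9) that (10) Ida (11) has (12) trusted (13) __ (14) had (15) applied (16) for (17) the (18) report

The marked gap is inside the relative clause, the direct object of "trusted".
Its filler is the head noun "manager" (via "that"), at word 8.
(The other dependency links word 1 to a gap after word 4.)

8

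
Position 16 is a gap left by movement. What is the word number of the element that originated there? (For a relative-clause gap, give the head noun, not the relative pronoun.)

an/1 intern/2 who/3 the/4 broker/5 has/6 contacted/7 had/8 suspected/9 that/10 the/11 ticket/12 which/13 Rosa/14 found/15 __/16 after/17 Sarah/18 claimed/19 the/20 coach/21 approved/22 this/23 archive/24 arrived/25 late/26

12

The gap at 16 is the object of "found", inside a relative clause.
The relative pronoun is "which" (word 13); it is bound by the head noun immediately before it.
Its filler is the head noun "ticket", at word 12.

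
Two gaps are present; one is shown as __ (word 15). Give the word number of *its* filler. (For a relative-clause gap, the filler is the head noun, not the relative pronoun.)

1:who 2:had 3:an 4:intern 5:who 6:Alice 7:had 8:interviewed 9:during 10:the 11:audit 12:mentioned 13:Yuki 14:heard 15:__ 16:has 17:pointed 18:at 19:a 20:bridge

The marked gap is the subject of "pointed".
Its filler is the fronted wh-phrase "who", at word 1.
(The other dependency links word 4 to a gap after word 8.)

1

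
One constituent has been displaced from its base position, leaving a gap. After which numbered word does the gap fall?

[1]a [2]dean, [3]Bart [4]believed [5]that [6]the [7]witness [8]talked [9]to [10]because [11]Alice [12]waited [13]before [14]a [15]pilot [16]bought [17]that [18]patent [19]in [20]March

9

The displaced element is "a dean" (word 2).
It is linked across 1 clause boundary (that).
It functions as the object of the preposition "to" of "talked", so the gap sits immediately after word 9 ("to").
Base order: Bart believed that the witness talked to a dean because Alice waited before a pilot bought that patent in March.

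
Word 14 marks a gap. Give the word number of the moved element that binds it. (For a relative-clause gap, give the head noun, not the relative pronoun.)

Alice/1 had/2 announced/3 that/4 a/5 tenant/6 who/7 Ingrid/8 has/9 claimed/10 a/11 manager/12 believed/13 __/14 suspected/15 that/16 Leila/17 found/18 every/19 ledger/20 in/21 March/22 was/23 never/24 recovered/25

The gap at 14 is the subject of "suspected", inside a relative clause.
The relative pronoun is "who" (word 7); it is bound by the head noun immediately before it.
Its filler is the head noun "tenant", at word 6.

6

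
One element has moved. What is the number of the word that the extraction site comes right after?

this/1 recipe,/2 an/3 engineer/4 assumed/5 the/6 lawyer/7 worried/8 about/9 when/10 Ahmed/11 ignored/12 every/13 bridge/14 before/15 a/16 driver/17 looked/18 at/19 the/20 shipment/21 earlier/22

9

The displaced element is "this recipe" (word 2).
It is linked across 1 clause boundary (Ø).
It functions as the object of the preposition "about" of "worried", so the gap sits immediately after word 9 ("about").
Base order: An engineer assumed the lawyer worried about this recipe when Ahmed ignored every bridge before a driver looked at the shipment earlier.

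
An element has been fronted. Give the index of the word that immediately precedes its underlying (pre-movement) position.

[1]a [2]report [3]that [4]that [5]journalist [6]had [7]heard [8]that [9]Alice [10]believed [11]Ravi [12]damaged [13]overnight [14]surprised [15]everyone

The displaced element is "a report" (word 2).
It is linked across 2 clause boundaries (that → Ø).
It functions as the direct object of "damaged", so the gap sits immediately after word 12 ("damaged").
Base order: That journalist had heard that Alice believed Ravi damaged a report overnight.

12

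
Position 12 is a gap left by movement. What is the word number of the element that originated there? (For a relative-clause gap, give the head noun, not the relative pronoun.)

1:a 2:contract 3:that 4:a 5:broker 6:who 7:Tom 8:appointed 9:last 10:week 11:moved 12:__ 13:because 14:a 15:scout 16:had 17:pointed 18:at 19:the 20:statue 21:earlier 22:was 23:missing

The gap at 12 is the object of "moved", inside a relative clause.
The relative pronoun is "that" (word 3); it is bound by the head noun immediately before it.
Its filler is the head noun "contract", at word 2.

2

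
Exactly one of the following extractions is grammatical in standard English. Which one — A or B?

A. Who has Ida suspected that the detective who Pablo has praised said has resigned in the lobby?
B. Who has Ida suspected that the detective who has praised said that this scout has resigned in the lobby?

In B, the wh-phrase is extracted from inside a complex-NP island (relative clause) (introduced by "who"), which blocks movement.
In A, the extraction path crosses only that-complement boundaries, which are transparent.
So A is grammatical.

A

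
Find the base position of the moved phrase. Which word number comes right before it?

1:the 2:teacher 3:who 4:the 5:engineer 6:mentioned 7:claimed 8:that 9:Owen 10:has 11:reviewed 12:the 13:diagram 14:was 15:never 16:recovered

The displaced element is "the teacher" (word 2).
It is linked across 1 clause boundary (Ø).
It functions as the subject of "claimed", so the gap sits immediately after word 6 ("mentioned").
Base order: The engineer mentioned that the teacher claimed that Owen has reviewed the diagram.

6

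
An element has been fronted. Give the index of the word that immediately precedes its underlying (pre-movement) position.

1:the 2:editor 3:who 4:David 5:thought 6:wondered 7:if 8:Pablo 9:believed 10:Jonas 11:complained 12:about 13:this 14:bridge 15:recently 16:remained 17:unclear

5

The displaced element is "the editor" (word 2).
It is linked across 1 clause boundary (Ø).
It functions as the subject of "wondered", so the gap sits immediately after word 5 ("thought").
Base order: David thought that the editor wondered if Pablo believed Jonas complained about this bridge recently.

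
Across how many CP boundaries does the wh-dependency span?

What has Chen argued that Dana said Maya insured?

2

"what" is extracted from the object of "insured".
Boundaries crossed, outermost first: [that], [Ø] — 2 in total.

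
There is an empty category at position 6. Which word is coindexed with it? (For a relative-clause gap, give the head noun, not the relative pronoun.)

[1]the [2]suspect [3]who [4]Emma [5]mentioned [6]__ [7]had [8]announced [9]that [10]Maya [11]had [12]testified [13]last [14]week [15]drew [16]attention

2

The gap at 6 is the subject of "announced", inside a relative clause.
The relative pronoun is "who" (word 3); it is bound by the head noun immediately before it.
Its filler is the head noun "suspect", at word 2.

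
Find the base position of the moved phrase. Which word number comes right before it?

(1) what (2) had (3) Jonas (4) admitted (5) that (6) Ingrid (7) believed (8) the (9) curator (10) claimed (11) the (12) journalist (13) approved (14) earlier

13

The displaced element is "what" (word 1).
It is linked across 3 clause boundaries (that → Ø → Ø).
It functions as the direct object of "approved", so the gap sits immediately after word 13 ("approved").
Base order: Jonas had admitted that Ingrid believed the curator claimed the journalist approved what earlier.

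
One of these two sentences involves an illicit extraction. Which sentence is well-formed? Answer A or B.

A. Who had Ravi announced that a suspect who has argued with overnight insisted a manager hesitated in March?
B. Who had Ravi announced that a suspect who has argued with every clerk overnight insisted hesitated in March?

In A, the wh-phrase is extracted from inside a complex-NP island (relative clause) (introduced by "who"), which blocks movement.
In B, the extraction path crosses only that-complement boundaries, which are transparent.
So B is grammatical.

B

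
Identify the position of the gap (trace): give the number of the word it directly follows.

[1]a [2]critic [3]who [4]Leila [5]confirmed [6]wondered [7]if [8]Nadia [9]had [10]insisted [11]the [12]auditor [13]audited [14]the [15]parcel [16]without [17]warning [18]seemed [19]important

5

The displaced element is "a critic" (word 2).
It is linked across 1 clause boundary (Ø).
It functions as the subject of "wondered", so the gap sits immediately after word 5 ("confirmed").
Base order: Leila confirmed that a critic wondered if Nadia had insisted the auditor audited the parcel without warning.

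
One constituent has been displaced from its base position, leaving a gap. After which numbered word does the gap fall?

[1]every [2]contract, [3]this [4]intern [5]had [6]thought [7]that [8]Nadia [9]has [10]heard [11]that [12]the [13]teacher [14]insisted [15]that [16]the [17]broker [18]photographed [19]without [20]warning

The displaced element is "every contract" (word 2).
It is linked across 3 clause boundaries (that → that → that).
It functions as the direct object of "photographed", so the gap sits immediately after word 18 ("photographed").
Base order: This intern had thought that Nadia has heard that the teacher insisted that the broker photographed every contract without warning.

18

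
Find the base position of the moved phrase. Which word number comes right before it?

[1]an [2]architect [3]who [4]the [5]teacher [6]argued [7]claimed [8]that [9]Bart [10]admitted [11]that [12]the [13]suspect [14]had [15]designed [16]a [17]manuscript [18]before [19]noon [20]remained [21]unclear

6

The displaced element is "an architect" (word 2).
It is linked across 1 clause boundary (Ø).
It functions as the subject of "claimed", so the gap sits immediately after word 6 ("argued").
Base order: The teacher argued an architect claimed that Bart admitted that the suspect had designed a manuscript before noon.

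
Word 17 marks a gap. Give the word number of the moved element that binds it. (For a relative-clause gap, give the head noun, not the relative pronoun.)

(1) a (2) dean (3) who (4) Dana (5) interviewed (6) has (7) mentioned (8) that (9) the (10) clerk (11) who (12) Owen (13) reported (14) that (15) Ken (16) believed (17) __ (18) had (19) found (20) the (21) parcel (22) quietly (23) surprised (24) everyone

The gap at 17 is the subject of "found", inside a relative clause.
The relative pronoun is "who" (word 11); it is bound by the head noun immediately before it.
Its filler is the head noun "clerk", at word 10.

10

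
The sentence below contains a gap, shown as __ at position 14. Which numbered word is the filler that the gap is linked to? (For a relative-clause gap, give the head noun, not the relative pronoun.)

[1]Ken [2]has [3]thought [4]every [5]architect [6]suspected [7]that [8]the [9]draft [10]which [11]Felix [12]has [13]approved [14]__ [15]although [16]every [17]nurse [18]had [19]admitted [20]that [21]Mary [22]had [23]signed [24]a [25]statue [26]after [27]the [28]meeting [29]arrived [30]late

The gap at 14 is the object of "approved", inside a relative clause.
The relative pronoun is "which" (word 10); it is bound by the head noun immediately before it.
Its filler is the head noun "draft", at word 9.

9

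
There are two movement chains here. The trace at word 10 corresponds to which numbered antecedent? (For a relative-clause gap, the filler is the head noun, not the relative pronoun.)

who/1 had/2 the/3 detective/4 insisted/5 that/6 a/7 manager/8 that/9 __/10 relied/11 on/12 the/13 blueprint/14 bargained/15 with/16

The marked gap is inside the relative clause, the subject of "relied".
Its filler is the head noun "manager" (via "that"), at word 8.
(The other dependency links word 1 to a gap after word 16.)

8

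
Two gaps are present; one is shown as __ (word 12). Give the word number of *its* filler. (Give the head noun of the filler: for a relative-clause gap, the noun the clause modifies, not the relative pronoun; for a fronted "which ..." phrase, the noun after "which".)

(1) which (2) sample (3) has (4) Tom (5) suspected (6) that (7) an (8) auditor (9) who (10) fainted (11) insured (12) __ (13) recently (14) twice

2

The marked gap is the direct object of "insured".
Its filler is the fronted wh-phrase "which sample", at word 2.
(The other dependency links word 8 to a gap after word 9.)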